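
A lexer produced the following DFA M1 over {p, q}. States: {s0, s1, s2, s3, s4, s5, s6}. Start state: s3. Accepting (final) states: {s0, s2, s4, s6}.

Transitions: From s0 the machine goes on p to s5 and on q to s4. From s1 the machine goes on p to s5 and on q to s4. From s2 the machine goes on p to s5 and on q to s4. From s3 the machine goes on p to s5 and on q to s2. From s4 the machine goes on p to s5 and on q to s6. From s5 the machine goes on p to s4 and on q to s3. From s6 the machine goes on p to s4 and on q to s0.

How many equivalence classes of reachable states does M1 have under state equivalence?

First remove the unreachable states {s1}; 6 states remain.
Start with accepting vs non-accepting: {s0,s2,s4,s6} | {s3,s5}.
On input p, block {s0,s2,s4,s6} splits into {s0,s2,s4} and {s6}.
Refine {s0,s2,s4} on symbol q: members go to different blocks, giving {s0,s2} and {s4}.
Split {s3,s5} by δ(·,p) → {s3} and {s5}.
Stable partition: {s0,s2} | {s3} | {s6} | {s4} | {s5} — 5 equivalence classes.

5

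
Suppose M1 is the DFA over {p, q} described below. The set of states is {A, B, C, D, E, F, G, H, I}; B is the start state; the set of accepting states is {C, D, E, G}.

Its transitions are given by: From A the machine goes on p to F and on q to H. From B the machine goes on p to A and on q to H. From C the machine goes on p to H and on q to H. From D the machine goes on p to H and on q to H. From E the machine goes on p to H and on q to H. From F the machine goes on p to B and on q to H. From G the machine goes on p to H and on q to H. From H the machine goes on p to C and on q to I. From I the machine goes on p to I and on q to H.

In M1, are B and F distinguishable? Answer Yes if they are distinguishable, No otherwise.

Reachable states from the start: {A,B,C,F,H,I}. Unreachable: {D,E,G} — drop them.
P0 = {C} | {A,B,F,H,I}.
On input p, block {A,B,F,H,I} splits into {A,B,F,I} and {H}.
No further refinement is possible. Final partition (3 blocks): {C} | {A,B,F,I} | {H}.
B and F lie in the same block of the stable partition, so they are equivalent — no string distinguishes them.

No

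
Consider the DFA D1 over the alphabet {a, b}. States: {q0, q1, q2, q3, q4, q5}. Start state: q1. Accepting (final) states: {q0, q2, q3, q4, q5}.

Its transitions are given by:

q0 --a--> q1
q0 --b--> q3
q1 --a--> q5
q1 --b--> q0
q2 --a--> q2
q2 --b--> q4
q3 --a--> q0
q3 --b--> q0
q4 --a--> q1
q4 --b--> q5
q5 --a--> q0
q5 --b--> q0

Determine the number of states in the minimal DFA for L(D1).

3

States {q2,q4} cannot be reached from the start state, so discard them.
Initial partition by acceptance: {q0,q3,q5} | {q1}.
Refine {q0,q3,q5} on symbol a: members go to different blocks, giving {q3,q5} and {q0}.
The partition is now stable with 3 blocks: {q3,q5} | {q1} | {q0}.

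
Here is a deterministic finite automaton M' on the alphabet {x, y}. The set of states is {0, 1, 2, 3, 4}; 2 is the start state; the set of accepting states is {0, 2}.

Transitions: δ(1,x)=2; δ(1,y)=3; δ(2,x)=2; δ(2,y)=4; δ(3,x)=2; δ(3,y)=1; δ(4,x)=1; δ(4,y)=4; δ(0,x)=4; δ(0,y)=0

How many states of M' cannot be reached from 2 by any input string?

BFS from 2 reaches {1, 2, 3, 4}; the 1 state(s) 0 are never visited.

1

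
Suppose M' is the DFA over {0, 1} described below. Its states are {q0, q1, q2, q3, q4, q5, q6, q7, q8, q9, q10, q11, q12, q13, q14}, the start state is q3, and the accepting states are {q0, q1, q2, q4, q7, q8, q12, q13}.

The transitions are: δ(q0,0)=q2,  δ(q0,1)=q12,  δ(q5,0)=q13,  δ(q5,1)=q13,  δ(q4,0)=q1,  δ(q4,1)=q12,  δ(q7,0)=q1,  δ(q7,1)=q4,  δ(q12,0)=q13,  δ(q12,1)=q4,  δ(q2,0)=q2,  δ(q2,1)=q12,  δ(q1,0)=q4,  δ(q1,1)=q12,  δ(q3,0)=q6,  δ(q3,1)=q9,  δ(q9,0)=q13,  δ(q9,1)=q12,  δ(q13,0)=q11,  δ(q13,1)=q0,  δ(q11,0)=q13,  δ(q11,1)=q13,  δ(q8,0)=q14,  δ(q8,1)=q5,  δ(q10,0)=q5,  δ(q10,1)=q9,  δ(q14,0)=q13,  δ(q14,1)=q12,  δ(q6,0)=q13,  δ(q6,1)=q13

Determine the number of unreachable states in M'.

5

BFS from q3 reaches {q0, q1, q2, q3, q4, q6, q9, q11, q12, q13}; the 5 state(s) q5, q7, q8, q10, q14 are never visited.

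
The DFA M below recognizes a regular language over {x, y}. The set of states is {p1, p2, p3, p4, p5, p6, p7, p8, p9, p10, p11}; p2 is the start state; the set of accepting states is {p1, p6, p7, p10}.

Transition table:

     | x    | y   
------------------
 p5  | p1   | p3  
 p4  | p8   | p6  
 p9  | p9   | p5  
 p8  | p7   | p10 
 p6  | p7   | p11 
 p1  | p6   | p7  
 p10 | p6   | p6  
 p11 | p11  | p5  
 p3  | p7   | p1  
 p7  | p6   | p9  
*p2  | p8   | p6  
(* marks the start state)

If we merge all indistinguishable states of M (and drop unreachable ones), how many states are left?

Reachable states from the start: {p1,p2,p3,p5,p6,p7,p8,p9,p10,p11}. Unreachable: {p4} — drop them.
P0 = {p1,p6,p7,p10} | {p2,p3,p5,p8,p9,p11}.
On input y, block {p1,p6,p7,p10} splits into {p1,p10} and {p6,p7}.
Split {p2,p3,p5,p8,p9,p11} by δ(·,x) → {p2,p9,p11} and {p3,p8} and {p5}.
Refine {p2,p9,p11} on symbol x: members go to different blocks, giving {p9,p11} and {p2}.
The partition is now stable with 6 blocks: {p1,p10} | {p9,p11} | {p6,p7} | {p3,p8} | {p5} | {p2}.

6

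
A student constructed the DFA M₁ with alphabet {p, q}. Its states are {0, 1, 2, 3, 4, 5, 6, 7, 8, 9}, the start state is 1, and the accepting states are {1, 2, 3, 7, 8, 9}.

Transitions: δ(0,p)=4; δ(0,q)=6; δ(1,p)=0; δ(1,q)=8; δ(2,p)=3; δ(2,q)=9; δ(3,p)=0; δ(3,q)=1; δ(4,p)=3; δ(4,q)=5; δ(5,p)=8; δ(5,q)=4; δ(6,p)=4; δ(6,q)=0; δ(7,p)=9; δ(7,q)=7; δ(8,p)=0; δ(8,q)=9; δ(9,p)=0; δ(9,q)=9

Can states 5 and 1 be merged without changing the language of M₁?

No

States {2,7} cannot be reached from the start state, so discard them.
Initial partition by acceptance: {1,3,8,9} | {0,4,5,6}.
On input p, block {0,4,5,6} splits into {0,6} and {4,5}.
No further refinement is possible. Final partition (3 blocks): {1,3,8,9} | {0,6} | {4,5}.
5 and 1 end up in different blocks, so they are distinguishable. For instance, the string 'ε' is accepted from only 1.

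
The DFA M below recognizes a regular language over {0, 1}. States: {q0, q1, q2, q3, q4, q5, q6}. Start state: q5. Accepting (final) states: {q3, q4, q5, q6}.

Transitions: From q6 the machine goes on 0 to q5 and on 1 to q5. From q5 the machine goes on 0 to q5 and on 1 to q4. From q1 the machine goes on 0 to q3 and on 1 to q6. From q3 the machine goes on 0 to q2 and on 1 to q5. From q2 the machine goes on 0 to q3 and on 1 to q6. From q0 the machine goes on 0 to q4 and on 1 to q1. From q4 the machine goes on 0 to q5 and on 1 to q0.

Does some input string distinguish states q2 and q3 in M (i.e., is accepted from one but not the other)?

P0 = {q3,q4,q5,q6} | {q0,q1,q2}.
On input 0, block {q3,q4,q5,q6} splits into {q4,q5,q6} and {q3}.
Split {q4,q5,q6} by δ(·,1) → {q5,q6} and {q4}.
Split {q5,q6} by δ(·,1) → {q5} and {q6}.
On input 0, block {q0,q1,q2} splits into {q1,q2} and {q0}.
The partition is now stable with 6 blocks: {q5} | {q1,q2} | {q3} | {q4} | {q6} | {q0}.
q2 and q3 end up in different blocks, so they are distinguishable. For instance, the string 'ε' is accepted from only q3.

Yes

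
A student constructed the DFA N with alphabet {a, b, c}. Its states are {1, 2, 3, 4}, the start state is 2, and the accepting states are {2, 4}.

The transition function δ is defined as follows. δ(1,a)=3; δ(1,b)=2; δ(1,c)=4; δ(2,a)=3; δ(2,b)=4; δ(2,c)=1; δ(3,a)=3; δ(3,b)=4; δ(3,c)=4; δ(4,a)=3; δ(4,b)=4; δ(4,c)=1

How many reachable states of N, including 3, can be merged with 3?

2

All states are reachable from the start state.
P0 = {2,4} | {1,3}.
Stable partition: {2,4} | {1,3} — 2 equivalence classes.
The equivalence class containing 3 is {1,3}, of size 2.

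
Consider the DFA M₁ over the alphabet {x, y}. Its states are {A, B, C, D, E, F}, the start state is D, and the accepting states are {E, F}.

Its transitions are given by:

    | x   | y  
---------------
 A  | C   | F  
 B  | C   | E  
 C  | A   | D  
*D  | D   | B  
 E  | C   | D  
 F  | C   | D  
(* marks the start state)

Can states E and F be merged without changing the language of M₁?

Yes

All states are reachable from the start state.
Start with accepting vs non-accepting: {E,F} | {A,B,C,D}.
Split {A,B,C,D} by δ(·,y) → {A,B} and {C,D}.
Refine {C,D} on symbol x: members go to different blocks, giving {C} and {D}.
The partition is now stable with 4 blocks: {E,F} | {A,B} | {C} | {D}.
E and F lie in the same block of the stable partition, so they are equivalent — no string distinguishes them.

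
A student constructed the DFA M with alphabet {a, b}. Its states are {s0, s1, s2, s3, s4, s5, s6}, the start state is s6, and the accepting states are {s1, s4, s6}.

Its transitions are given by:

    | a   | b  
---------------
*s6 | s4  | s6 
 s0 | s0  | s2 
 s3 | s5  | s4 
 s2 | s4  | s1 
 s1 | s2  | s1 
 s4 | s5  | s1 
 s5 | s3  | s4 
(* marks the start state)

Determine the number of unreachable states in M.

1

BFS from s6 reaches {s1, s2, s3, s4, s5, s6}; the 1 state(s) s0 are never visited.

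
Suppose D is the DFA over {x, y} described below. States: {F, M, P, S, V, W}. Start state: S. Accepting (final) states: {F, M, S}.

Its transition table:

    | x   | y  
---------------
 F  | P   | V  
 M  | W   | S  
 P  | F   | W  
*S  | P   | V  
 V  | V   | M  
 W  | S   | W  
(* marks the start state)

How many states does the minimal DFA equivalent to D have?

4

Initial partition by acceptance: {F,M,S} | {P,V,W}.
On input y, block {F,M,S} splits into {F,S} and {M}.
On input x, block {P,V,W} splits into {P,W} and {V}.
No further refinement is possible. Final partition (4 blocks): {F,S} | {P,W} | {M} | {V}.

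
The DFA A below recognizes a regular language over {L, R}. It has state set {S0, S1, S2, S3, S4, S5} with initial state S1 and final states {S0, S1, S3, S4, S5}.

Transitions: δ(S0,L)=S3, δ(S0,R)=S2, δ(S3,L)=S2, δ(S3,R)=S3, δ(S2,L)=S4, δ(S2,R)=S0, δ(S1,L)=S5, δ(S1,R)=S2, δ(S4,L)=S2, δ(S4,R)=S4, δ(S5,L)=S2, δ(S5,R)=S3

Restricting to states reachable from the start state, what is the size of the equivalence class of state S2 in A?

1

Every state is reachable, so we keep all 6.
Start with accepting vs non-accepting: {S0,S1,S3,S4,S5} | {S2}.
Refine {S0,S1,S3,S4,S5} on symbol L: members go to different blocks, giving {S3,S4,S5} and {S0,S1}.
No further refinement is possible. Final partition (3 blocks): {S3,S4,S5} | {S2} | {S0,S1}.
State S2 belongs to the block {S2}, which has 1 states.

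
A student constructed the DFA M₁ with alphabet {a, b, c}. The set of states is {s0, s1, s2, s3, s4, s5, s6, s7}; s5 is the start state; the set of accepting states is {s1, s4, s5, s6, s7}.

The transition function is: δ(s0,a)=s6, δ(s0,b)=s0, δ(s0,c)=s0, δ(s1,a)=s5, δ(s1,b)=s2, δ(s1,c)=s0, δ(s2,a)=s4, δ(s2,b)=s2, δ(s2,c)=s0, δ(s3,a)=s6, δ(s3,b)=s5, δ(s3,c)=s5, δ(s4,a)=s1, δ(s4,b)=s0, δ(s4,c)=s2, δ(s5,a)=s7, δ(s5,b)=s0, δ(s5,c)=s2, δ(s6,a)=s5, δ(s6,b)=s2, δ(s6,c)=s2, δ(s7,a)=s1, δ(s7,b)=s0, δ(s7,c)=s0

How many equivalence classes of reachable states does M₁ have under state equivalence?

2

States {s3} cannot be reached from the start state, so discard them.
Initial partition by acceptance: {s1,s4,s5,s6,s7} | {s0,s2}.
The partition is now stable with 2 blocks: {s1,s4,s5,s6,s7} | {s0,s2}.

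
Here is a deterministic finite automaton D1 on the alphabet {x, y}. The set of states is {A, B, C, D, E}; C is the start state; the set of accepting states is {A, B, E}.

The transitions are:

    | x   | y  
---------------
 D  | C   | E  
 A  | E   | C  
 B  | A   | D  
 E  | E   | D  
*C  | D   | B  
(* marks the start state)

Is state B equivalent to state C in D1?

Every state is reachable, so we keep all 5.
Initial partition by acceptance: {A,B,E} | {C,D}.
The partition is now stable with 2 blocks: {A,B,E} | {C,D}.
B and C end up in different blocks, so they are distinguishable. For instance, the string 'ε' is accepted from only B.

No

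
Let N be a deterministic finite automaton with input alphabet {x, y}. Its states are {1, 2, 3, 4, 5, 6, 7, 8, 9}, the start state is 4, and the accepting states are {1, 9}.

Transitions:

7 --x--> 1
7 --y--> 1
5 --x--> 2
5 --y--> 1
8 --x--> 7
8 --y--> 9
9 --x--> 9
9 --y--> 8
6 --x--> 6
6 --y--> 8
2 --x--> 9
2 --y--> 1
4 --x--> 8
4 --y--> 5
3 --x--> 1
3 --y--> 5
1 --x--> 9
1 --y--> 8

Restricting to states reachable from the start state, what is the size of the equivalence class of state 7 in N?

2

First remove the unreachable states {3,6}; 7 states remain.
Start with accepting vs non-accepting: {1,9} | {2,4,5,7,8}.
Refine {2,4,5,7,8} on symbol x: members go to different blocks, giving {4,5,8} and {2,7}.
Split {4,5,8} by δ(·,x) → {5,8} and {4}.
Stable partition: {1,9} | {5,8} | {2,7} | {4} — 4 equivalence classes.
The equivalence class containing 7 is {2,7}, of size 2.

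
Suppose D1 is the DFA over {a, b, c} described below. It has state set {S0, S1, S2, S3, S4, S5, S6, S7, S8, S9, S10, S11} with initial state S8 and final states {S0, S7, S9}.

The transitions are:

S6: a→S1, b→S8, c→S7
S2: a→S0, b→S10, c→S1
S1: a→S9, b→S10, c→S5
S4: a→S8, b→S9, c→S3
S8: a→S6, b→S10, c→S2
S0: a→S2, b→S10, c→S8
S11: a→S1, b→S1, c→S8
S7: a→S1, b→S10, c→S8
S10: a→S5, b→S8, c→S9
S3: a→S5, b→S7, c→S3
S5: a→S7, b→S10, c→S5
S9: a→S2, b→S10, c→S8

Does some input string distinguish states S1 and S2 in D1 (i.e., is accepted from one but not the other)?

No

Reachable states from the start: {S0,S1,S2,S5,S6,S7,S8,S9,S10}. Unreachable: {S3,S4,S11} — drop them.
Initial partition by acceptance: {S0,S7,S9} | {S1,S2,S5,S6,S8,S10}.
On input a, block {S1,S2,S5,S6,S8,S10} splits into {S1,S2,S5} and {S6,S8,S10}.
On input a, block {S6,S8,S10} splits into {S6,S10} and {S8}.
No further refinement is possible. Final partition (4 blocks): {S0,S7,S9} | {S1,S2,S5} | {S6,S10} | {S8}.
S1 and S2 lie in the same block of the stable partition, so they are equivalent — no string distinguishes them.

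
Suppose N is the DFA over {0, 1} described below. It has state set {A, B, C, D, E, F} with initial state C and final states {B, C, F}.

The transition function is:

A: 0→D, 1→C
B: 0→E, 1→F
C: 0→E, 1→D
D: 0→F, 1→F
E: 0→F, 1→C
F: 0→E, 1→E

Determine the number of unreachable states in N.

2

No path from C leads to A, B; the other 4 states are all reachable.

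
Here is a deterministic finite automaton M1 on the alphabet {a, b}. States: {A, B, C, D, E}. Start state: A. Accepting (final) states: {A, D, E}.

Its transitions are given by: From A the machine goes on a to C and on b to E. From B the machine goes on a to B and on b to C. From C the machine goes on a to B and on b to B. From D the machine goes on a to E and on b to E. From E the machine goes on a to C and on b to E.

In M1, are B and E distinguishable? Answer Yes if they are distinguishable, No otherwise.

Yes

States {D} cannot be reached from the start state, so discard them.
P0 = {A,E} | {B,C}.
Stable partition: {A,E} | {B,C} — 2 equivalence classes.
B and E end up in different blocks, so they are distinguishable. For instance, the string 'ε' is accepted from only E.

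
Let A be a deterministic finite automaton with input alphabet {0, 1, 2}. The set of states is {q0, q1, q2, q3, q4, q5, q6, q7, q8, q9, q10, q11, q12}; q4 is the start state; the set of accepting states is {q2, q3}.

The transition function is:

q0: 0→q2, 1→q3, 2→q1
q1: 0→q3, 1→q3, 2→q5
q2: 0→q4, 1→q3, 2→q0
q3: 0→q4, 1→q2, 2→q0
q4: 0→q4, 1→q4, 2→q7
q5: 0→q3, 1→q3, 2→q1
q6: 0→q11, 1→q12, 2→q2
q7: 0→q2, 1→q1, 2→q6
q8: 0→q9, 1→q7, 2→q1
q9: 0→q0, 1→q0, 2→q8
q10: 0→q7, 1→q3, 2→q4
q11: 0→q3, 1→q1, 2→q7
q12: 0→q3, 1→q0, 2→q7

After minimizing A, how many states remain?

First remove the unreachable states {q8,q9,q10}; 10 states remain.
Start with accepting vs non-accepting: {q2,q3} | {q0,q1,q4,q5,q6,q7,q11,q12}.
On input 0, block {q0,q1,q4,q5,q6,q7,q11,q12} splits into {q0,q1,q5,q7,q11,q12} and {q4,q6}.
Split {q0,q1,q5,q7,q11,q12} by δ(·,1) → {q0,q1,q5} and {q7,q11,q12}.
Refine {q4,q6} on symbol 0: members go to different blocks, giving {q4} and {q6}.
Refine {q7,q11,q12} on symbol 2: members go to different blocks, giving {q11,q12} and {q7}.
Stable partition: {q2,q3} | {q0,q1,q5} | {q4} | {q11,q12} | {q6} | {q7} — 6 equivalence classes.

6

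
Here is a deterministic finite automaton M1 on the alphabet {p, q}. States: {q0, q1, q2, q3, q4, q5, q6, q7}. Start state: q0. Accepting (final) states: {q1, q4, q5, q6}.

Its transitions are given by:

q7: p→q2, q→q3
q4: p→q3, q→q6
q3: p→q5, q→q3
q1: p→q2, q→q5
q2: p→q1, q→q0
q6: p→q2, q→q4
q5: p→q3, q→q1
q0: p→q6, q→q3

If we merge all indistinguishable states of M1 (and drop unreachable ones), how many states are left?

2

First remove the unreachable states {q7}; 7 states remain.
Start with accepting vs non-accepting: {q1,q4,q5,q6} | {q0,q2,q3}.
No further refinement is possible. Final partition (2 blocks): {q1,q4,q5,q6} | {q0,q2,q3}.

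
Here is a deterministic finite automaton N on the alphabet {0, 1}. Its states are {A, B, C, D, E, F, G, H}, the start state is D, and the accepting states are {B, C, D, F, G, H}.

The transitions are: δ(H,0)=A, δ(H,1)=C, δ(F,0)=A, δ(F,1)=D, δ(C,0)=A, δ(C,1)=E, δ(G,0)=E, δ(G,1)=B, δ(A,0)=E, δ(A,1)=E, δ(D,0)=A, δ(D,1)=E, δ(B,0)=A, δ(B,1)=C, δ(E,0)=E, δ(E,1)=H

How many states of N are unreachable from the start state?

3

BFS from D reaches {A, C, D, E, H}; the 3 state(s) B, F, G are never visited.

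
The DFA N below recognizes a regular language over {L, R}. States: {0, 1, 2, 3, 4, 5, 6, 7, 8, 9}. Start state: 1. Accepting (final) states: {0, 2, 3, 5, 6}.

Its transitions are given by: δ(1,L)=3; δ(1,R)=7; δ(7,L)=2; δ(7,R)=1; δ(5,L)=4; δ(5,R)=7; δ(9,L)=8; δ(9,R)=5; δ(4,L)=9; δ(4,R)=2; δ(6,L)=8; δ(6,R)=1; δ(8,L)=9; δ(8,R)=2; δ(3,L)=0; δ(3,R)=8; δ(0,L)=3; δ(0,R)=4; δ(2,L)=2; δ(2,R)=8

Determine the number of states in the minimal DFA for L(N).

First remove the unreachable states {6}; 9 states remain.
P0 = {0,2,3,5} | {1,4,7,8,9}.
Split {0,2,3,5} by δ(·,L) → {0,2,3} and {5}.
Refine {1,4,7,8,9} on symbol L: members go to different blocks, giving {4,8,9} and {1,7}.
Refine {4,8,9} on symbol R: members go to different blocks, giving {4,8} and {9}.
Stable partition: {0,2,3} | {4,8} | {5} | {1,7} | {9} — 5 equivalence classes.

5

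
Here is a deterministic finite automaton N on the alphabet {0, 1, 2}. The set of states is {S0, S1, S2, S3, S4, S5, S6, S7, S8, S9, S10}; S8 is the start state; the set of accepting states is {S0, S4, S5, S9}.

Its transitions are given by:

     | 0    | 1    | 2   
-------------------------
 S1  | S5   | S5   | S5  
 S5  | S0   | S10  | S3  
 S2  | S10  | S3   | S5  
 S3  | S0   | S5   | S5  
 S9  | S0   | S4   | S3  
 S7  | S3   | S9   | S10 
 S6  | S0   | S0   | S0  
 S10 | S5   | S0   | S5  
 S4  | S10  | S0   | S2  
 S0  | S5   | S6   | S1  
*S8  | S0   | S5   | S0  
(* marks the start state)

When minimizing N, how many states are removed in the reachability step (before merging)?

No path from S8 leads to S2, S4, S7, S9; the other 7 states are all reachable.

4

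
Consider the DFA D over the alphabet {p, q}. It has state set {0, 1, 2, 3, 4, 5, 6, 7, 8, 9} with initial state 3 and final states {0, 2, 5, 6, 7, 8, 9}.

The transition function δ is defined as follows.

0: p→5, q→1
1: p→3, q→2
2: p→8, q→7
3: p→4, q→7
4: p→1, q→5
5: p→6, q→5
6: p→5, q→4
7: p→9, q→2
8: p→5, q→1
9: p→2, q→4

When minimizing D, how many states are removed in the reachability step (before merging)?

1

BFS from 3 reaches {1, 2, 3, 4, 5, 6, 7, 8, 9}; the 1 state(s) 0 are never visited.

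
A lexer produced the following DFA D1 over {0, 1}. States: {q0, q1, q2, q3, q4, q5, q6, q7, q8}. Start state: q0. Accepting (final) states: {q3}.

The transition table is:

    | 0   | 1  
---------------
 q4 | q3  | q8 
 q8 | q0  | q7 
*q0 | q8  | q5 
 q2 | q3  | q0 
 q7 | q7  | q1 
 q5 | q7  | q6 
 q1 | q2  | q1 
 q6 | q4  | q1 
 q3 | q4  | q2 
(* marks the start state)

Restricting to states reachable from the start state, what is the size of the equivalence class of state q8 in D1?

2

Initial partition by acceptance: {q3} | {q0,q1,q2,q4,q5,q6,q7,q8}.
Split {q0,q1,q2,q4,q5,q6,q7,q8} by δ(·,0) → {q0,q1,q5,q6,q7,q8} and {q2,q4}.
On input 0, block {q0,q1,q5,q6,q7,q8} splits into {q0,q5,q7,q8} and {q1,q6}.
Split {q0,q5,q7,q8} by δ(·,1) → {q0,q8} and {q5,q7}.
The partition is now stable with 5 blocks: {q3} | {q0,q8} | {q2,q4} | {q1,q6} | {q5,q7}.
The equivalence class containing q8 is {q0,q8}, of size 2.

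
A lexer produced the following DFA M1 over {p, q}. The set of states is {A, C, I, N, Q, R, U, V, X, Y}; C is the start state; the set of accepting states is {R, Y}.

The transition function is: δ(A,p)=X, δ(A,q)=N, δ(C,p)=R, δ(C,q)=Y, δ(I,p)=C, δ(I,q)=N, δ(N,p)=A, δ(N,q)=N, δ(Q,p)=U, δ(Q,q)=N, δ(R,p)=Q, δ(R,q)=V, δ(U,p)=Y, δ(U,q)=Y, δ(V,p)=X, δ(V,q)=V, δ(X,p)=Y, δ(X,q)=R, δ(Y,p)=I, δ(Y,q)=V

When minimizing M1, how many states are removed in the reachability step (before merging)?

Every one of the 10 states is reachable from C.

0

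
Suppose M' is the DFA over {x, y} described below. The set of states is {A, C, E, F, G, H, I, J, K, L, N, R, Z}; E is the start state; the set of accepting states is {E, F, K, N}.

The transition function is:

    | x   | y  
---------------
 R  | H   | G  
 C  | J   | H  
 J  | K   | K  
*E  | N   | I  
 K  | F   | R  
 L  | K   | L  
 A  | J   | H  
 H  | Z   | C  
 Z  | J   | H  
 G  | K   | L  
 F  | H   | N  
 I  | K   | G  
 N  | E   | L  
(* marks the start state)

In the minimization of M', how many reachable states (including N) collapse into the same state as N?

States {A} cannot be reached from the start state, so discard them.
Initial partition by acceptance: {E,F,K,N} | {C,G,H,I,J,L,R,Z}.
Refine {E,F,K,N} on symbol x: members go to different blocks, giving {E,K,N} and {F}.
Split {E,K,N} by δ(·,x) → {E,N} and {K}.
On input x, block {C,G,H,I,J,L,R,Z} splits into {G,I,J,L} and {C,H,R,Z}.
Split {G,I,J,L} by δ(·,y) → {G,I,L} and {J}.
Split {C,H,R,Z} by δ(·,x) → {H,R} and {C,Z}.
On input x, block {H,R} splits into {R} and {H}.
Stable partition: {E,N} | {G,I,L} | {F} | {K} | {R} | {J} | {C,Z} | {H} — 8 equivalence classes.
The equivalence class containing N is {E,N}, of size 2.

2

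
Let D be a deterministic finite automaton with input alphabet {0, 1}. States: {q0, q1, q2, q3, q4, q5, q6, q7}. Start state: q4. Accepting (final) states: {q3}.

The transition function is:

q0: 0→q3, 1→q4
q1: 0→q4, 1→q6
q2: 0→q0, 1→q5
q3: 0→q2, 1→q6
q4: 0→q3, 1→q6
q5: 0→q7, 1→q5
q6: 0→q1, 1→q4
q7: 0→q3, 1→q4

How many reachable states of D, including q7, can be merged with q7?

Start with accepting vs non-accepting: {q3} | {q0,q1,q2,q4,q5,q6,q7}.
Refine {q0,q1,q2,q4,q5,q6,q7} on symbol 0: members go to different blocks, giving {q1,q2,q5,q6} and {q0,q4,q7}.
On input 0, block {q1,q2,q5,q6} splits into {q1,q2,q5} and {q6}.
Refine {q1,q2,q5} on symbol 1: members go to different blocks, giving {q2,q5} and {q1}.
Refine {q0,q4,q7} on symbol 1: members go to different blocks, giving {q0,q7} and {q4}.
No further refinement is possible. Final partition (6 blocks): {q3} | {q2,q5} | {q0,q7} | {q6} | {q1} | {q4}.
State q7 belongs to the block {q0,q7}, which has 2 states.

2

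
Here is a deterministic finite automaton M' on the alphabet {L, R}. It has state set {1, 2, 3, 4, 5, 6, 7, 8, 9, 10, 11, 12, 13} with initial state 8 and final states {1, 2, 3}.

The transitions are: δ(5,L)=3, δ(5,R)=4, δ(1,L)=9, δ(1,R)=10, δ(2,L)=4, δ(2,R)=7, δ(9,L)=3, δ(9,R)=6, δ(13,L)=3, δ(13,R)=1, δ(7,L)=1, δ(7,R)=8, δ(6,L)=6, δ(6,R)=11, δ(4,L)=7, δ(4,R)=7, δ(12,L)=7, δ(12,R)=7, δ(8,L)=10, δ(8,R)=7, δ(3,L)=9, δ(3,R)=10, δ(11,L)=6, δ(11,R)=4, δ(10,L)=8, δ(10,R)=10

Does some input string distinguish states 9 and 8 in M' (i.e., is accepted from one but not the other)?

First remove the unreachable states {2,5,12,13}; 9 states remain.
Initial partition by acceptance: {1,3} | {4,6,7,8,9,10,11}.
On input L, block {4,6,7,8,9,10,11} splits into {4,6,8,10,11} and {7,9}.
Refine {4,6,8,10,11} on symbol L: members go to different blocks, giving {6,8,10,11} and {4}.
On input R, block {6,8,10,11} splits into {6,10} and {8} and {11}.
Split {6,10} by δ(·,L) → {6} and {10}.
On input R, block {7,9} splits into {7} and {9}.
Stable partition: {1,3} | {6} | {7} | {4} | {8} | {11} | {10} | {9} — 8 equivalence classes.
9 and 8 end up in different blocks, so they are distinguishable. For instance, the string 'L' is accepted from only 9.

Yes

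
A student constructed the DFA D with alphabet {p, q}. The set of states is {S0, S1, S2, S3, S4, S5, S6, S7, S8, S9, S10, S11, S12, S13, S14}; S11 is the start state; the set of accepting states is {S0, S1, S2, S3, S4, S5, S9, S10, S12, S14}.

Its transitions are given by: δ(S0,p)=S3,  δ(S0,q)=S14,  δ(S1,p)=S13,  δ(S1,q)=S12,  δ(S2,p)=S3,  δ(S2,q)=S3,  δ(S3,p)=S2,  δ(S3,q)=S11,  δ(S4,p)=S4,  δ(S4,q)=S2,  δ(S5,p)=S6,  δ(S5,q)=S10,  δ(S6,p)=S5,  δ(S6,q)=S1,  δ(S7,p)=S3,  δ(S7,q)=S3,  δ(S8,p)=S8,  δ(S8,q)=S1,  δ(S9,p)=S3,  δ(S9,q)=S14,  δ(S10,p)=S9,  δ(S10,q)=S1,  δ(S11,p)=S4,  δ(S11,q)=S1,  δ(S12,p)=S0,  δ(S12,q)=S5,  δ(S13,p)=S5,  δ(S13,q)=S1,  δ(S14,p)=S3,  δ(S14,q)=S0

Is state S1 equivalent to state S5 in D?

States {S7,S8} cannot be reached from the start state, so discard them.
Start with accepting vs non-accepting: {S0,S1,S2,S3,S4,S5,S9,S10,S12,S14} | {S6,S11,S13}.
On input p, block {S0,S1,S2,S3,S4,S5,S9,S10,S12,S14} splits into {S0,S2,S3,S4,S9,S10,S12,S14} and {S1,S5}.
On input q, block {S0,S2,S3,S4,S9,S10,S12,S14} splits into {S0,S2,S4,S9,S14} and {S10,S12} and {S3}.
Refine {S0,S2,S4,S9,S14} on symbol p: members go to different blocks, giving {S0,S2,S9,S14} and {S4}.
On input q, block {S0,S2,S9,S14} splits into {S0,S9,S14} and {S2}.
On input p, block {S6,S11,S13} splits into {S6,S13} and {S11}.
Stable partition: {S0,S9,S14} | {S6,S13} | {S1,S5} | {S10,S12} | {S3} | {S4} | {S2} | {S11} — 8 equivalence classes.
S1 and S5 lie in the same block of the stable partition, so they are equivalent — no string distinguishes them.

Yes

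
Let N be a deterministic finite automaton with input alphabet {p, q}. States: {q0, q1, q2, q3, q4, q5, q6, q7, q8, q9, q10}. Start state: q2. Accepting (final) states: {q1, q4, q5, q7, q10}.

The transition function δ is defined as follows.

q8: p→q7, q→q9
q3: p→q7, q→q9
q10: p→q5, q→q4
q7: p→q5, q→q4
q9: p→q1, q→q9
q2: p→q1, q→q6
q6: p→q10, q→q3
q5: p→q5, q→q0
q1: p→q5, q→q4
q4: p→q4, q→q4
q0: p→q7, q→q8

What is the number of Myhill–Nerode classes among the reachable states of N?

4

P0 = {q1,q4,q5,q7,q10} | {q0,q2,q3,q6,q8,q9}.
Refine {q1,q4,q5,q7,q10} on symbol q: members go to different blocks, giving {q1,q4,q7,q10} and {q5}.
Refine {q1,q4,q7,q10} on symbol p: members go to different blocks, giving {q1,q7,q10} and {q4}.
No further refinement is possible. Final partition (4 blocks): {q1,q7,q10} | {q0,q2,q3,q6,q8,q9} | {q5} | {q4}.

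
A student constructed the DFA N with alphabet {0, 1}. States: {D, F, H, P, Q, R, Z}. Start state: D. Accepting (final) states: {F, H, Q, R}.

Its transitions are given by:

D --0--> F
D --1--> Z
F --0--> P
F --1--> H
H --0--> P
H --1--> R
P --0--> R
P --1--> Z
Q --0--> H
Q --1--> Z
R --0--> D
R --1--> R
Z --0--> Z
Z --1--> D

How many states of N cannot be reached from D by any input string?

BFS from D reaches {D, F, H, P, R, Z}; the 1 state(s) Q are never visited.

1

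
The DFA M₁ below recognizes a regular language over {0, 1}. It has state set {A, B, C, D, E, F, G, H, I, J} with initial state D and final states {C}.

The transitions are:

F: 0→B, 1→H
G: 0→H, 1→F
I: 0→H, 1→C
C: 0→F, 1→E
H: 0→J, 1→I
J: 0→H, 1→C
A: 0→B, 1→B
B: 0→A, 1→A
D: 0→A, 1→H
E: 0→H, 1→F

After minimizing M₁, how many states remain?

6

States {G} cannot be reached from the start state, so discard them.
Initial partition by acceptance: {C} | {A,B,D,E,F,H,I,J}.
Refine {A,B,D,E,F,H,I,J} on symbol 1: members go to different blocks, giving {A,B,D,E,F,H} and {I,J}.
Refine {A,B,D,E,F,H} on symbol 0: members go to different blocks, giving {A,B,D,E,F} and {H}.
On input 0, block {A,B,D,E,F} splits into {A,B,D,F} and {E}.
Split {A,B,D,F} by δ(·,1) → {A,B} and {D,F}.
Stable partition: {C} | {A,B} | {I,J} | {H} | {E} | {D,F} — 6 equivalence classes.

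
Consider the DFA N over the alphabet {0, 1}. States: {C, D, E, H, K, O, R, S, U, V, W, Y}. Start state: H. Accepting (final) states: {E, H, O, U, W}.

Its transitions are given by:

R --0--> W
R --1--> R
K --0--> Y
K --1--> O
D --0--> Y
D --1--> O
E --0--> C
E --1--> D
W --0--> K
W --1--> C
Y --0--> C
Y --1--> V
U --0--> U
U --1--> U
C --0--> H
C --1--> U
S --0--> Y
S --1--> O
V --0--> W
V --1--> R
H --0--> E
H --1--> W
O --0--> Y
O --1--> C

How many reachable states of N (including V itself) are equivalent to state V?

First remove the unreachable states {S}; 11 states remain.
P0 = {E,H,O,U,W} | {C,D,K,R,V,Y}.
Split {E,H,O,U,W} by δ(·,0) → {E,O,W} and {H,U}.
Refine {C,D,K,R,V,Y} on symbol 0: members go to different blocks, giving {D,K,Y} and {R,V} and {C}.
On input 0, block {E,O,W} splits into {O,W} and {E}.
On input 0, block {D,K,Y} splits into {D,K} and {Y}.
On input 0, block {O,W} splits into {W} and {O}.
Split {H,U} by δ(·,0) → {H} and {U}.
No further refinement is possible. Final partition (9 blocks): {W} | {D,K} | {H} | {R,V} | {C} | {E} | {Y} | {O} | {U}.
State V belongs to the block {R,V}, which has 2 states.

2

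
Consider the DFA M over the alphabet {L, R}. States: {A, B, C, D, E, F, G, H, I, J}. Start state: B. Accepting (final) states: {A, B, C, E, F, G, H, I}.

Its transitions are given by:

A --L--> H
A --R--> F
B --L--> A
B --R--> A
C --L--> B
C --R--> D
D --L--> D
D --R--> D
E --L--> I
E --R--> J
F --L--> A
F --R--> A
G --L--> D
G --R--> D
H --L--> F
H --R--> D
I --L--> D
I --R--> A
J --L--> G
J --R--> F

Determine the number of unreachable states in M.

5

BFS from B reaches {A, B, D, F, H}; the 5 state(s) C, E, G, I, J are never visited.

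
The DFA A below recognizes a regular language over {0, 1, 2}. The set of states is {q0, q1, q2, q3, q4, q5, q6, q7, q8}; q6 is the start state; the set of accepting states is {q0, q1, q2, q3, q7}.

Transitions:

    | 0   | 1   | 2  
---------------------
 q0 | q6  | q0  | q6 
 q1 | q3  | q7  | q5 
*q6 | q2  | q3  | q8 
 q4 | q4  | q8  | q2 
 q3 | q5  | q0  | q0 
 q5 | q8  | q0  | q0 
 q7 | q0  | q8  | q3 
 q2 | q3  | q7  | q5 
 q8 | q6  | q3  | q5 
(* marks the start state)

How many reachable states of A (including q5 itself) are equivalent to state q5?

First remove the unreachable states {q1,q4}; 7 states remain.
Start with accepting vs non-accepting: {q0,q2,q3,q7} | {q5,q6,q8}.
Refine {q0,q2,q3,q7} on symbol 0: members go to different blocks, giving {q0,q3} and {q2,q7}.
Refine {q0,q3} on symbol 2: members go to different blocks, giving {q0} and {q3}.
On input 0, block {q5,q6,q8} splits into {q5,q8} and {q6}.
Refine {q5,q8} on symbol 0: members go to different blocks, giving {q5} and {q8}.
Split {q2,q7} by δ(·,0) → {q2} and {q7}.
Stable partition: {q0} | {q5} | {q2} | {q3} | {q6} | {q8} | {q7} — 7 equivalence classes.
State q5 belongs to the block {q5}, which has 1 states.

1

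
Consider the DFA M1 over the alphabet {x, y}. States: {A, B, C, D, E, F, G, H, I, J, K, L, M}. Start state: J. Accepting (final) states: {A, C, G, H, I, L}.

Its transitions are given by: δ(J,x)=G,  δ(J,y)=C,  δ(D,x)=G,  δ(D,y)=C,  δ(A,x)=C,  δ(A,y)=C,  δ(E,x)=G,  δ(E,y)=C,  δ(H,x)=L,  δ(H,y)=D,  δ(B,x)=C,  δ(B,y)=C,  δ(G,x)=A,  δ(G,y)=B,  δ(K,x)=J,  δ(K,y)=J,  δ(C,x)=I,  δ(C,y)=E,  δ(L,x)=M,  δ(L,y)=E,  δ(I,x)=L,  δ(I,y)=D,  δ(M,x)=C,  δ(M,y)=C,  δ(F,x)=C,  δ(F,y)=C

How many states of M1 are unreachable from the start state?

No path from J leads to F, H, K; the other 10 states are all reachable.

3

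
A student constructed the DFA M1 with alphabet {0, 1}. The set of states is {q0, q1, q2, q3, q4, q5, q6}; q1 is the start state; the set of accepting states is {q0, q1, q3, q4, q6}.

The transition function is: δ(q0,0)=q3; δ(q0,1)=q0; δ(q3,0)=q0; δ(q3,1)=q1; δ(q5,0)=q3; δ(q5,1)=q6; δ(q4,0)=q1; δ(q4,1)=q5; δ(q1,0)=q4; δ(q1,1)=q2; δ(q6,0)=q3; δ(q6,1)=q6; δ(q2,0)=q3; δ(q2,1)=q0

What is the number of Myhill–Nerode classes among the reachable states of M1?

Initial partition by acceptance: {q0,q1,q3,q4,q6} | {q2,q5}.
Split {q0,q1,q3,q4,q6} by δ(·,1) → {q0,q3,q6} and {q1,q4}.
On input 1, block {q0,q3,q6} splits into {q0,q6} and {q3}.
Stable partition: {q0,q6} | {q2,q5} | {q1,q4} | {q3} — 4 equivalence classes.

4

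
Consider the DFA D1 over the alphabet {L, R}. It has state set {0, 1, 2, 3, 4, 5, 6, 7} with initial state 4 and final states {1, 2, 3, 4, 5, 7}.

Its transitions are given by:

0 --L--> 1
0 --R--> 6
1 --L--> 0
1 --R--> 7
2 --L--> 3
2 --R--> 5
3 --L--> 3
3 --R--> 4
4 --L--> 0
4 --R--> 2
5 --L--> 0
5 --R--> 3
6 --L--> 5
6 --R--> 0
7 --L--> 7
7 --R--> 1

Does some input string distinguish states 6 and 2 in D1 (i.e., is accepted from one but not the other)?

Yes

Every state is reachable, so we keep all 8.
Start with accepting vs non-accepting: {1,2,3,4,5,7} | {0,6}.
On input L, block {1,2,3,4,5,7} splits into {1,4,5} and {2,3,7}.
No further refinement is possible. Final partition (3 blocks): {1,4,5} | {0,6} | {2,3,7}.
6 and 2 end up in different blocks, so they are distinguishable. For instance, the string 'ε' is accepted from only 2.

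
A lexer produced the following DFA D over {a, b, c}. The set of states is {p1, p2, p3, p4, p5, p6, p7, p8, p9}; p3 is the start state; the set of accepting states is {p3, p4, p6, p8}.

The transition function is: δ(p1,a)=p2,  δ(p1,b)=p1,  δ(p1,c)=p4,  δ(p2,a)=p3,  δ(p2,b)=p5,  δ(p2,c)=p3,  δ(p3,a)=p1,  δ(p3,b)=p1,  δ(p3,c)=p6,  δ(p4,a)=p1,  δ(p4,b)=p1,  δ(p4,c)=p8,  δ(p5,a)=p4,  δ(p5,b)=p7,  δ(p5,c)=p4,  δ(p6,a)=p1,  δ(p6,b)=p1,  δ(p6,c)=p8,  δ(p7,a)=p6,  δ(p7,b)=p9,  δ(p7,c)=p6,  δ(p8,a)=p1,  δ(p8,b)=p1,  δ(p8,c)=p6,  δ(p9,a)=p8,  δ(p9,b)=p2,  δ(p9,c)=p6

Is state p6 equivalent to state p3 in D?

Every state is reachable, so we keep all 9.
Start with accepting vs non-accepting: {p3,p4,p6,p8} | {p1,p2,p5,p7,p9}.
Split {p1,p2,p5,p7,p9} by δ(·,a) → {p2,p5,p7,p9} and {p1}.
No further refinement is possible. Final partition (3 blocks): {p3,p4,p6,p8} | {p2,p5,p7,p9} | {p1}.
p6 and p3 lie in the same block of the stable partition, so they are equivalent — no string distinguishes them.

Yes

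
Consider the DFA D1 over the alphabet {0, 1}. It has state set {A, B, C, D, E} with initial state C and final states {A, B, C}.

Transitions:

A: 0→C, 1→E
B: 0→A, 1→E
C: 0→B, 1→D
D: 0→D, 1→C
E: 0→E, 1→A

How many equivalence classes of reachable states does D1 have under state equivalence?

Every state is reachable, so we keep all 5.
Start with accepting vs non-accepting: {A,B,C} | {D,E}.
No further refinement is possible. Final partition (2 blocks): {A,B,C} | {D,E}.

2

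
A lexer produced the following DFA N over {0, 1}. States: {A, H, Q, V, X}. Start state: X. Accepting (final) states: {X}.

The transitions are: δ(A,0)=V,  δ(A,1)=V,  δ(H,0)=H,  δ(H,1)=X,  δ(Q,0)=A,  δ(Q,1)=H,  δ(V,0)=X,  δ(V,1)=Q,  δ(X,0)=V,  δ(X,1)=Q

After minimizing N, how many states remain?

All states are reachable from the start state.
Start with accepting vs non-accepting: {X} | {A,H,Q,V}.
On input 0, block {A,H,Q,V} splits into {A,H,Q} and {V}.
Split {A,H,Q} by δ(·,0) → {H,Q} and {A}.
Split {H,Q} by δ(·,0) → {H} and {Q}.
The partition is now stable with 5 blocks: {X} | {H} | {V} | {A} | {Q}.

5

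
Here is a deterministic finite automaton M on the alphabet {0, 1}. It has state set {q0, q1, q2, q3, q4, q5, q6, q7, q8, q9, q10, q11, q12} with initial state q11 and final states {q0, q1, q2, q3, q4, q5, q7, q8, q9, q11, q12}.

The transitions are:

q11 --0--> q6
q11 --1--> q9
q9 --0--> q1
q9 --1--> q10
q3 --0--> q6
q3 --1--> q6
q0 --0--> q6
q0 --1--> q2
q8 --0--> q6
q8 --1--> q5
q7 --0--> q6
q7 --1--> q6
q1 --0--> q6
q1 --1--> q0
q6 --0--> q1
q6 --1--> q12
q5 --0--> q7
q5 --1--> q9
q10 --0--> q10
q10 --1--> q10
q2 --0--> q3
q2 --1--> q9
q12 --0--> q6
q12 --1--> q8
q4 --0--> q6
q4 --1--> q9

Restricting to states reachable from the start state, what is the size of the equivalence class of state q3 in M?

Reachable states from the start: {q0,q1,q2,q3,q5,q6,q7,q8,q9,q10,q11,q12}. Unreachable: {q4} — drop them.
P0 = {q0,q1,q2,q3,q5,q7,q8,q9,q11,q12} | {q6,q10}.
Refine {q0,q1,q2,q3,q5,q7,q8,q9,q11,q12} on symbol 0: members go to different blocks, giving {q0,q1,q3,q7,q8,q11,q12} and {q2,q5,q9}.
On input 1, block {q0,q1,q3,q7,q8,q11,q12} splits into {q0,q8,q11} and {q1,q12} and {q3,q7}.
Split {q6,q10} by δ(·,0) → {q6} and {q10}.
Refine {q2,q5,q9} on symbol 0: members go to different blocks, giving {q2,q5} and {q9}.
Refine {q0,q8,q11} on symbol 1: members go to different blocks, giving {q0,q8} and {q11}.
The partition is now stable with 8 blocks: {q0,q8} | {q6} | {q2,q5} | {q1,q12} | {q3,q7} | {q10} | {q9} | {q11}.
The equivalence class containing q3 is {q3,q7}, of size 2.

2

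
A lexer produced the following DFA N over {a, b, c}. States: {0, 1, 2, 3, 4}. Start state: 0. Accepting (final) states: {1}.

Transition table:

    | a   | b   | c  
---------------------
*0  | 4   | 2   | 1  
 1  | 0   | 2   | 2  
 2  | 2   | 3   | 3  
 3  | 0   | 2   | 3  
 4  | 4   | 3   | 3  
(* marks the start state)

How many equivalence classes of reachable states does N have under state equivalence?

P0 = {1} | {0,2,3,4}.
Split {0,2,3,4} by δ(·,c) → {2,3,4} and {0}.
On input a, block {2,3,4} splits into {2,4} and {3}.
Stable partition: {1} | {2,4} | {0} | {3} — 4 equivalence classes.

4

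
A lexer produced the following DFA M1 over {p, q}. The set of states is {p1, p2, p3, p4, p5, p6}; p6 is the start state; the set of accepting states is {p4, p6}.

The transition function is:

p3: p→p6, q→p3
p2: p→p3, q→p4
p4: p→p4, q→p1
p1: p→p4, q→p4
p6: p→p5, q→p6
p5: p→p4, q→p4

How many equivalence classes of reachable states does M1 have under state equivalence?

3

States {p2,p3} cannot be reached from the start state, so discard them.
Start with accepting vs non-accepting: {p4,p6} | {p1,p5}.
On input p, block {p4,p6} splits into {p4} and {p6}.
No further refinement is possible. Final partition (3 blocks): {p4} | {p1,p5} | {p6}.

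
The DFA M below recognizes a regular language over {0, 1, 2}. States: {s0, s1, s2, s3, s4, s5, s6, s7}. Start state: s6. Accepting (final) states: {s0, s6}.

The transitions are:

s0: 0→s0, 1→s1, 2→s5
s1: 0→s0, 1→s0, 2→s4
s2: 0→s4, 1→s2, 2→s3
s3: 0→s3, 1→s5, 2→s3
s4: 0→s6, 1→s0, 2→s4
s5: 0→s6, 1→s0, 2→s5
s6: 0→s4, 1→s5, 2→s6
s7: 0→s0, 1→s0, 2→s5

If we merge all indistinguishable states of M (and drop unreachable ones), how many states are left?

States {s2,s3,s7} cannot be reached from the start state, so discard them.
Initial partition by acceptance: {s0,s6} | {s1,s4,s5}.
Split {s0,s6} by δ(·,0) → {s0} and {s6}.
On input 0, block {s1,s4,s5} splits into {s4,s5} and {s1}.
Stable partition: {s0} | {s4,s5} | {s6} | {s1} — 4 equivalence classes.

4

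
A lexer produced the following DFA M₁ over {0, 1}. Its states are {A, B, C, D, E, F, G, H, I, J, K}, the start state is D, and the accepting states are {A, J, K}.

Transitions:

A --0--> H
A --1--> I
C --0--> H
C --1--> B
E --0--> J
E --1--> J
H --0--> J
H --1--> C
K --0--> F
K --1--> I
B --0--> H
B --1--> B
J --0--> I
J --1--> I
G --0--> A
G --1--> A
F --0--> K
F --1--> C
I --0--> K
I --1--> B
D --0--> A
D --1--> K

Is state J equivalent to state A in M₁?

Yes

Reachable states from the start: {A,B,C,D,F,H,I,J,K}. Unreachable: {E,G} — drop them.
Start with accepting vs non-accepting: {A,J,K} | {B,C,D,F,H,I}.
Refine {B,C,D,F,H,I} on symbol 0: members go to different blocks, giving {D,F,H,I} and {B,C}.
Split {D,F,H,I} by δ(·,1) → {F,H,I} and {D}.
The partition is now stable with 4 blocks: {A,J,K} | {F,H,I} | {B,C} | {D}.
J and A lie in the same block of the stable partition, so they are equivalent — no string distinguishes them.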